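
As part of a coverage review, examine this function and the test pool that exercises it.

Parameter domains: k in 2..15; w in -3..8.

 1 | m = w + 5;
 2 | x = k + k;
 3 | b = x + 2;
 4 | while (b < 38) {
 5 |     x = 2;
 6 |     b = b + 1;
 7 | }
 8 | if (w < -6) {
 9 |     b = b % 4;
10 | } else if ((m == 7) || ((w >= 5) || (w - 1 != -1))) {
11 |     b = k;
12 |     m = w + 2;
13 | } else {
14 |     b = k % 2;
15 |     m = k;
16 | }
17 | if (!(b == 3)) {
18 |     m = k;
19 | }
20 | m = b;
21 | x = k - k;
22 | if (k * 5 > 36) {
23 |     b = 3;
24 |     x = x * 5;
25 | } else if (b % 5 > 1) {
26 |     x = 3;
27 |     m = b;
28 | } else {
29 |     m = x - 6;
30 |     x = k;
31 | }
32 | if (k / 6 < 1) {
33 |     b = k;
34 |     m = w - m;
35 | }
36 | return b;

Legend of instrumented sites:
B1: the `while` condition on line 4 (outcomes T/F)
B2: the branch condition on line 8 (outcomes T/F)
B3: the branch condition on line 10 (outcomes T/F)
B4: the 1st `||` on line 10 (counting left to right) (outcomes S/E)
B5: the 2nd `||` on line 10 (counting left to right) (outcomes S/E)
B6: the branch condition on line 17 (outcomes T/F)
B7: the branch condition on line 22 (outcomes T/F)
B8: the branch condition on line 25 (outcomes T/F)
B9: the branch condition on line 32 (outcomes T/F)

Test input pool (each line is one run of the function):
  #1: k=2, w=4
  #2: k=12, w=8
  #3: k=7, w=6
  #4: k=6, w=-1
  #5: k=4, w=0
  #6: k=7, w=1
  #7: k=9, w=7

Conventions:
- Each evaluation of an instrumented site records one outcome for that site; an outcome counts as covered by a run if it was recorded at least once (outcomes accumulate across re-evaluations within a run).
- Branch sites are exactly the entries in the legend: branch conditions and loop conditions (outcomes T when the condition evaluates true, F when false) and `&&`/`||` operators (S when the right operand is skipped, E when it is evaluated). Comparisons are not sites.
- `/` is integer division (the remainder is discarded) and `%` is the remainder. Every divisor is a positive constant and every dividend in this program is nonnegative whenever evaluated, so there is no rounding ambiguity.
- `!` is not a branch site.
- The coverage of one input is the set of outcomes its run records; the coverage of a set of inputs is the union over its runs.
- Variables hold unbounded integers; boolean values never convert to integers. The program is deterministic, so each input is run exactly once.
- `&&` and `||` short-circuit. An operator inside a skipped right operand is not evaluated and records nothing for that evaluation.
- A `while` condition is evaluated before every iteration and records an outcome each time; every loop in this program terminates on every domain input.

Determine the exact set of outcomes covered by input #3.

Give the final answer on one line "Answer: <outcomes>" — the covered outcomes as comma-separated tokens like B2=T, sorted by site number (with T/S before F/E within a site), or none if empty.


Simulating input #3 (k=7, w=6) step by step:
  B1->T, B1->T, B1->T, B1->T, B1->T, B1->T, B1->T, B1->T, B1->T, B1->T
  B1->T, B1->T, B1->T, B1->T, B1->T, B1->T, B1->T, B1->T, B1->T, B1->T
  B1->T, B1->T, B1->F, B2->F, B4->E, B5->S, B3->T, B6->T, B7->F, B8->T
  B9->F
collecting distinct outcomes: B1=T, B1=F, B2=F, B3=T, B4=E, B5=S, B6=T, B7=F, B8=T, B9=F
Answer: B1=T, B1=F, B2=F, B3=T, B4=E, B5=S, B6=T, B7=F, B8=T, B9=F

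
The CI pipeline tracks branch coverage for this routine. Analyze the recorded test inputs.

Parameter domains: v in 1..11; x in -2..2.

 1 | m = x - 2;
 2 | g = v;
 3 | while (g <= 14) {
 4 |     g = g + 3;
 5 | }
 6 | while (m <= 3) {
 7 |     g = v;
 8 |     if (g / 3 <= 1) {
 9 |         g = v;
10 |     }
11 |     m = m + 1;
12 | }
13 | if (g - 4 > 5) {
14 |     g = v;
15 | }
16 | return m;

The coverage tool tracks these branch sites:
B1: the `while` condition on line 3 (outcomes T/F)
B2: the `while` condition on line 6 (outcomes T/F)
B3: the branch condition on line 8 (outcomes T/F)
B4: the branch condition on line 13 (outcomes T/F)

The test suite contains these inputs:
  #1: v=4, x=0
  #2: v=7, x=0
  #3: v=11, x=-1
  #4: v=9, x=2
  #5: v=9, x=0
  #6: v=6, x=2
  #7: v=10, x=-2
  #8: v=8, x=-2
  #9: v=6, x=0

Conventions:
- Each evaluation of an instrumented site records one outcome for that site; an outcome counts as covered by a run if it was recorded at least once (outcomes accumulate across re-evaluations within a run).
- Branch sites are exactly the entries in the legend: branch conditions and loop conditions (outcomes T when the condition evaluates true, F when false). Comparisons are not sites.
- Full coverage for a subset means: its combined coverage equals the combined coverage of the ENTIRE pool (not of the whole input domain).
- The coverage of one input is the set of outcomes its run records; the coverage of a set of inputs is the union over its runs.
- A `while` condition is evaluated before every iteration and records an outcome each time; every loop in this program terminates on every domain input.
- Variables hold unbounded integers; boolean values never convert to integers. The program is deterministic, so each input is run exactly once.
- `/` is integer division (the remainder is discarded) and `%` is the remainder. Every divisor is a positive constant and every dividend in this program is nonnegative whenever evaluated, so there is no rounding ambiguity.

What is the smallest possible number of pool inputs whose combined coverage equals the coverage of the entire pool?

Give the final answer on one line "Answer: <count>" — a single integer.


test 1 (v=4, x=0) hits B1=T, B1=F, B2=T, B2=F, B3=T, B4=F
test 2 (v=7, x=0) hits B1=T, B1=F, B2=T, B2=F, B3=F, B4=F
test 3 (v=11, x=-1) hits B1=T, B1=F, B2=T, B2=F, B3=F, B4=T
test 4 (v=9, x=2) hits B1=T, B1=F, B2=T, B2=F, B3=F, B4=F
test 5 (v=9, x=0) hits B1=T, B1=F, B2=T, B2=F, B3=F, B4=F
test 6 (v=6, x=2) hits B1=T, B1=F, B2=T, B2=F, B3=F, B4=F
test 7 (v=10, x=-2) hits B1=T, B1=F, B2=T, B2=F, B3=F, B4=T
test 8 (v=8, x=-2) hits B1=T, B1=F, B2=T, B2=F, B3=F, B4=F
test 9 (v=6, x=0) hits B1=T, B1=F, B2=T, B2=F, B3=F, B4=F
pool-wide coverage (8 outcomes): B1=T, B1=F, B2=T, B2=F, B3=T, B3=F, B4=T, B4=F
checked all size-1 subsets: none covers 8 outcomes (max 6/8)
the canonical winner is {1, 3}: size 2, full 8-outcome coverage, earliest index list among size-2 covers
Answer: 2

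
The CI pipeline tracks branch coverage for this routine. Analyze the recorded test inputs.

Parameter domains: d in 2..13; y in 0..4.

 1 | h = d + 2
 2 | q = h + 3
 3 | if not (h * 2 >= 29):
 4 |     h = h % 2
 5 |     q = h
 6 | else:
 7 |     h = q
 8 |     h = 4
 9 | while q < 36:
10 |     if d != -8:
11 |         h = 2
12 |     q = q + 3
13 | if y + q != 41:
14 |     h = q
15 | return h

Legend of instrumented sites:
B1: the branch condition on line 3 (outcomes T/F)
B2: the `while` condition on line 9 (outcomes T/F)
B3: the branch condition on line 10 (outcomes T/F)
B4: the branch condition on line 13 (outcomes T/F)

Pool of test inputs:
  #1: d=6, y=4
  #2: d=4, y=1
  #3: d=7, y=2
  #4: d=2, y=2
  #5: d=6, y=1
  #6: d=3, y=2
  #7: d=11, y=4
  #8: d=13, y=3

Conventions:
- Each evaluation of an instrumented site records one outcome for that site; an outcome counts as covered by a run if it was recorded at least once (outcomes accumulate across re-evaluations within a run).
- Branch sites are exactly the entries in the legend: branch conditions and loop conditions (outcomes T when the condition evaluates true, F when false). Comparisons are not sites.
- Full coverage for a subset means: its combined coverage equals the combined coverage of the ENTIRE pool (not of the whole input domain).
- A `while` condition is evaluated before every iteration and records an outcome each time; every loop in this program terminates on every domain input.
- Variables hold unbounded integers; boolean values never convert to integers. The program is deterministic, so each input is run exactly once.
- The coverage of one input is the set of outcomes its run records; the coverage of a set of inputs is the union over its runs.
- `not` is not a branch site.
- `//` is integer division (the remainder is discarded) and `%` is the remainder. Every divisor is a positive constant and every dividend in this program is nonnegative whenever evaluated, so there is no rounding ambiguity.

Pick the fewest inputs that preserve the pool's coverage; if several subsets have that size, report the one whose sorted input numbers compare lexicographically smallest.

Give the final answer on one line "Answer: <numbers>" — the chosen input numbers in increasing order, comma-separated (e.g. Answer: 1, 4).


test 1 (d=6, y=4) fires B1->T, B2->T, B3->T, B2->T, B3->T, B2->T, B3->T, B2->T, B3->T, B2->T, B3->T, B2->T, B3->T, B2->T, ...; hits B1=T, B2=T, B2=F, B3=T, B4=T
test 2 (d=4, y=1) fires B1->T, B2->T, B3->T, B2->T, B3->T, B2->T, B3->T, B2->T, B3->T, B2->T, B3->T, B2->T, B3->T, B2->T, ...; hits B1=T, B2=T, B2=F, B3=T, B4=T
test 3 (d=7, y=2) fires B1->T, B2->T, B3->T, B2->T, B3->T, B2->T, B3->T, B2->T, B3->T, B2->T, B3->T, B2->T, B3->T, B2->T, ...; hits B1=T, B2=T, B2=F, B3=T, B4=T
test 4 (d=2, y=2) fires B1->T, B2->T, B3->T, B2->T, B3->T, B2->T, B3->T, B2->T, B3->T, B2->T, B3->T, B2->T, B3->T, B2->T, ...; hits B1=T, B2=T, B2=F, B3=T, B4=T
test 5 (d=6, y=1) fires B1->T, B2->T, B3->T, B2->T, B3->T, B2->T, B3->T, B2->T, B3->T, B2->T, B3->T, B2->T, B3->T, B2->T, ...; hits B1=T, B2=T, B2=F, B3=T, B4=T
test 6 (d=3, y=2) fires B1->T, B2->T, B3->T, B2->T, B3->T, B2->T, B3->T, B2->T, B3->T, B2->T, B3->T, B2->T, B3->T, B2->T, ...; hits B1=T, B2=T, B2=F, B3=T, B4=T
test 7 (d=11, y=4) fires B1->T, B2->T, B3->T, B2->T, B3->T, B2->T, B3->T, B2->T, B3->T, B2->T, B3->T, B2->T, B3->T, B2->T, ...; hits B1=T, B2=T, B2=F, B3=T, B4=F
test 8 (d=13, y=3) fires B1->F, B2->T, B3->T, B2->T, B3->T, B2->T, B3->T, B2->T, B3->T, B2->T, B3->T, B2->T, B3->T, B2->F, ...; hits B1=F, B2=T, B2=F, B3=T, B4=T
union over all inputs: B1=T, B1=F, B2=T, B2=F, B3=T, B4=T, B4=F (7 outcomes)
checked all size-1 subsets: none covers 7 outcomes (max 5/7)
size 2: inputs {7, 8} cover all 7 outcomes, and no lexicographically smaller subset of this size does
Answer: 7, 8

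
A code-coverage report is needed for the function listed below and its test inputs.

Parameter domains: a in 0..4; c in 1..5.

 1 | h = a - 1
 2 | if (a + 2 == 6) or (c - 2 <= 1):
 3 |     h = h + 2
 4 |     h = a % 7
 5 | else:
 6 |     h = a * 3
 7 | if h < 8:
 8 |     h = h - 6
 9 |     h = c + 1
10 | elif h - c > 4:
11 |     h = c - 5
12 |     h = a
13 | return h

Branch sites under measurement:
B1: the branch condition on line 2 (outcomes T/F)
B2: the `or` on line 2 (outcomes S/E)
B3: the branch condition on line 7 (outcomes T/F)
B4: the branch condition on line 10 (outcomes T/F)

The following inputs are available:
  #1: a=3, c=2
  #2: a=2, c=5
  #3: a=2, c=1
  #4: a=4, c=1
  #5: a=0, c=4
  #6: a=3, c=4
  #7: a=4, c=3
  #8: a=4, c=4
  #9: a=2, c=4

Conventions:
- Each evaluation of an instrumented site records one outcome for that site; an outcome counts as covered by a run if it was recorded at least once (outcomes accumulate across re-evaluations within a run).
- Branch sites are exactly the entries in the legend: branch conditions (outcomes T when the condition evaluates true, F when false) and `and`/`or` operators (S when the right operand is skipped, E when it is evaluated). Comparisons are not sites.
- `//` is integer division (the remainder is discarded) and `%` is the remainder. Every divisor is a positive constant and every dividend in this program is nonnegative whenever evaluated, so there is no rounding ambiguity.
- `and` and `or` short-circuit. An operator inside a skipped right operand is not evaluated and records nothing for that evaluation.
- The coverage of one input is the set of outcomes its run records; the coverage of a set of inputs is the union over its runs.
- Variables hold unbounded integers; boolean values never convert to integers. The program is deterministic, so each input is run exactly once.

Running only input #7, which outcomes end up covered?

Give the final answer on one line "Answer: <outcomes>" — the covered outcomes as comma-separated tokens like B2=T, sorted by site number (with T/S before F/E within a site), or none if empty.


Running input #7 (a=4, c=3), event by event:
  B2->S, B1->T, B3->T
collecting distinct outcomes: B1=T, B2=S, B3=T
Answer: B1=T, B2=S, B3=T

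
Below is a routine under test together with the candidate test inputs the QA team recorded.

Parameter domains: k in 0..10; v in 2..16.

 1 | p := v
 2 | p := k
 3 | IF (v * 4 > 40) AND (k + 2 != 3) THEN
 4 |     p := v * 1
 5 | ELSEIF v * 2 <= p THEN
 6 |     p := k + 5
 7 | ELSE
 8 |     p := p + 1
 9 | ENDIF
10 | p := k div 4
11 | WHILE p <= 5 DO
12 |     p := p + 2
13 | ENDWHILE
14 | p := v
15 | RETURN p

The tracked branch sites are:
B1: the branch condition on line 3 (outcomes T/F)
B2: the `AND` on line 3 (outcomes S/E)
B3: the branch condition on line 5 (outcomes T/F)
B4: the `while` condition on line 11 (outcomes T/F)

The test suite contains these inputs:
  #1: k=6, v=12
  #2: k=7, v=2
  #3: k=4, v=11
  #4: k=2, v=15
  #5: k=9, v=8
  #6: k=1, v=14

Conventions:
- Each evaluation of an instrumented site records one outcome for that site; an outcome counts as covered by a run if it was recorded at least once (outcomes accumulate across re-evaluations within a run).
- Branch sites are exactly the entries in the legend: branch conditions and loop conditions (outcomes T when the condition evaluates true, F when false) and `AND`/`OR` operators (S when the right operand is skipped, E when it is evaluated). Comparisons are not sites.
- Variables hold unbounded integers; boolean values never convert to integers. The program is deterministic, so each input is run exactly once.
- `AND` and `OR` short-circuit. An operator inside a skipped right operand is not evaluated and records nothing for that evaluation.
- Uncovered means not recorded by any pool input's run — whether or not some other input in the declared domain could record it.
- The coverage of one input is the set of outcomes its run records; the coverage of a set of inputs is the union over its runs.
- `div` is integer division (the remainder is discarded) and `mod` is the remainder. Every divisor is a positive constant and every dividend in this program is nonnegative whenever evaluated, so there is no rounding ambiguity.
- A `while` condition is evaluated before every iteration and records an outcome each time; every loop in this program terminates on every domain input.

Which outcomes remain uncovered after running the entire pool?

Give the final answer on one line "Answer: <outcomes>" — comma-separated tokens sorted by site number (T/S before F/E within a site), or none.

input #1 (k=6, v=12): covers B1=T, B2=E, B4=T, B4=F
input #2 (k=7, v=2): covers B1=F, B2=S, B3=T, B4=T, B4=F
input #3 (k=4, v=11): covers B1=T, B2=E, B4=T, B4=F
input #4 (k=2, v=15): covers B1=T, B2=E, B4=T, B4=F
input #5 (k=9, v=8): covers B1=F, B2=S, B3=F, B4=T, B4=F
input #6 (k=1, v=14): covers B1=F, B2=E, B3=F, B4=T, B4=F
union over the pool: B1=T, B1=F, B2=S, B2=E, B3=T, B3=F, B4=T, B4=F
uncovered (0 of 8): none

Answer: none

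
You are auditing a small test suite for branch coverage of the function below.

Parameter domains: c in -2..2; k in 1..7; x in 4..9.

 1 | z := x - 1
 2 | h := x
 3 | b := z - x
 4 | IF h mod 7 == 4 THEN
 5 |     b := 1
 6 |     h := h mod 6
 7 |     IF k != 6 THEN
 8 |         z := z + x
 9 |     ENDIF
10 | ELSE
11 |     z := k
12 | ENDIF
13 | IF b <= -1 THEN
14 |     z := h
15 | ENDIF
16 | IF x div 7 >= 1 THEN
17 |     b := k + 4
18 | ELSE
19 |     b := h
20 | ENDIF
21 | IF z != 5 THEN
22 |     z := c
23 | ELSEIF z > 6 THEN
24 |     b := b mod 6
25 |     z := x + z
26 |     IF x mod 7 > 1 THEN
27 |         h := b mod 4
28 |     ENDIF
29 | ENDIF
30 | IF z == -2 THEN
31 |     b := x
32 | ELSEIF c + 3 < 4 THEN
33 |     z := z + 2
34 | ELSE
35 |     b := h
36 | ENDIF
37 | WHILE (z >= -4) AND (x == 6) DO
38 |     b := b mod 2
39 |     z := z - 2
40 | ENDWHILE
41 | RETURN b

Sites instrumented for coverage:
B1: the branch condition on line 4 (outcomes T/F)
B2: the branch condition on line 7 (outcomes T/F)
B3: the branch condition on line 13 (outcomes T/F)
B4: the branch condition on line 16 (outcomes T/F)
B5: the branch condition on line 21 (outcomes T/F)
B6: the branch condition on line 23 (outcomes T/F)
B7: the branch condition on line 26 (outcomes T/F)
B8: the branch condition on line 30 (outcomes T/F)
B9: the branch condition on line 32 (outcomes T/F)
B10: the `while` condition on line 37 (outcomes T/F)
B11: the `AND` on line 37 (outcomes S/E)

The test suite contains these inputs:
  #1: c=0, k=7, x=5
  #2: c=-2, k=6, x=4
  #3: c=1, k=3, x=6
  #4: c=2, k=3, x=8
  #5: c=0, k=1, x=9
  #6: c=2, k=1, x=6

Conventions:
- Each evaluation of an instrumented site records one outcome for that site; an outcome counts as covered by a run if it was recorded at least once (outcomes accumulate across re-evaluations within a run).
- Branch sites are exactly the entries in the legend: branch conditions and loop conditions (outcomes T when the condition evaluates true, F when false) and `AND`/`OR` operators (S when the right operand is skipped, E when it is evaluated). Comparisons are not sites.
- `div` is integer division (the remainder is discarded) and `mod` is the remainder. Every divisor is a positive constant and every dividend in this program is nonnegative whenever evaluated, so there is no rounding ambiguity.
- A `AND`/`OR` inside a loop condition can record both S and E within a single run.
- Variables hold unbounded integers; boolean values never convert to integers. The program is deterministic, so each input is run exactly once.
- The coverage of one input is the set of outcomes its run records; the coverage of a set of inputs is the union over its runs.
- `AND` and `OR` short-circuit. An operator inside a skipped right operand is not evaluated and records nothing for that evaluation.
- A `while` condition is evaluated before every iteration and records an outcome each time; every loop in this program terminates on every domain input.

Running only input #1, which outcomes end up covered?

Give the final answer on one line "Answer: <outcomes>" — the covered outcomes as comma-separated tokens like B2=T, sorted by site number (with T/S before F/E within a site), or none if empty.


Running input #1 (c=0, k=7, x=5), event by event:
  B1->F, B3->T, B4->F, B5->F, B6->F, B8->F, B9->T, B11->E, B10->F
distinct outcomes covered: B1=F, B3=T, B4=F, B5=F, B6=F, B8=F, B9=T, B10=F, B11=E
Answer: B1=F, B3=T, B4=F, B5=F, B6=F, B8=F, B9=T, B10=F, B11=E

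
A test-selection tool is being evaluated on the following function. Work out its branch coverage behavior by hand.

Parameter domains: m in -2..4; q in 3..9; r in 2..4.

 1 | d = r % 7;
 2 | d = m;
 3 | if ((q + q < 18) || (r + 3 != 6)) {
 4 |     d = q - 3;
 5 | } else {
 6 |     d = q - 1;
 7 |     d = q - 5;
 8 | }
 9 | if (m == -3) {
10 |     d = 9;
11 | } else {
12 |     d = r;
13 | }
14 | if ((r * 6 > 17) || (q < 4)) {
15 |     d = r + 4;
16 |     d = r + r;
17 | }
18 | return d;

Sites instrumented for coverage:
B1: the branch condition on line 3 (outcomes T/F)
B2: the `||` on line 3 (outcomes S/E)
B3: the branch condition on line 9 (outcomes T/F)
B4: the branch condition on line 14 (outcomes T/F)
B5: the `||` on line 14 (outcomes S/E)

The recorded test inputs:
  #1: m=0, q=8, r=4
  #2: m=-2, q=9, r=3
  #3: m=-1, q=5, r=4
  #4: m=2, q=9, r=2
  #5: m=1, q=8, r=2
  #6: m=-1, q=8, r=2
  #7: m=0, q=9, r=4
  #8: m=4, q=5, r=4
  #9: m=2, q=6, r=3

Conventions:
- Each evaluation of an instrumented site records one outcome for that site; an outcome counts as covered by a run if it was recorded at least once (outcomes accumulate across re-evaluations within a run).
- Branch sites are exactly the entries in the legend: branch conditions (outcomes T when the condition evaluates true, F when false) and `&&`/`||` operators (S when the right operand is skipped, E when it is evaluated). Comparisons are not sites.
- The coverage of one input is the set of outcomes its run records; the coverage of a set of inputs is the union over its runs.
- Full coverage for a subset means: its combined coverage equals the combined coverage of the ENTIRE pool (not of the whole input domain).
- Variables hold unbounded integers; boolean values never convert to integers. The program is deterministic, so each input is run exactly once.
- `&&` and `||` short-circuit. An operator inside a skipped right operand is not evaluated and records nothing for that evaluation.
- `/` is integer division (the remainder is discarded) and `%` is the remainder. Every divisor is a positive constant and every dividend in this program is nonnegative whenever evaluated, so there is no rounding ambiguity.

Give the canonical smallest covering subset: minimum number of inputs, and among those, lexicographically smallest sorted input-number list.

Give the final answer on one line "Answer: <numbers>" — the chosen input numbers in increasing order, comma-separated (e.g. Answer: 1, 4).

input #1 (m=0, q=8, r=4): events B2->S, B1->T, B3->F, B5->S, B4->T; covers B1=T, B2=S, B3=F, B4=T, B5=S
input #2 (m=-2, q=9, r=3): events B2->E, B1->F, B3->F, B5->S, B4->T; covers B1=F, B2=E, B3=F, B4=T, B5=S
input #3 (m=-1, q=5, r=4): events B2->S, B1->T, B3->F, B5->S, B4->T; covers B1=T, B2=S, B3=F, B4=T, B5=S
input #4 (m=2, q=9, r=2): events B2->E, B1->T, B3->F, B5->E, B4->F; covers B1=T, B2=E, B3=F, B4=F, B5=E
input #5 (m=1, q=8, r=2): events B2->S, B1->T, B3->F, B5->E, B4->F; covers B1=T, B2=S, B3=F, B4=F, B5=E
input #6 (m=-1, q=8, r=2): events B2->S, B1->T, B3->F, B5->E, B4->F; covers B1=T, B2=S, B3=F, B4=F, B5=E
input #7 (m=0, q=9, r=4): events B2->E, B1->T, B3->F, B5->S, B4->T; covers B1=T, B2=E, B3=F, B4=T, B5=S
input #8 (m=4, q=5, r=4): events B2->S, B1->T, B3->F, B5->S, B4->T; covers B1=T, B2=S, B3=F, B4=T, B5=S
input #9 (m=2, q=6, r=3): events B2->S, B1->T, B3->F, B5->S, B4->T; covers B1=T, B2=S, B3=F, B4=T, B5=S
pool-wide coverage (9 outcomes): B1=T, B1=F, B2=S, B2=E, B3=F, B4=T, B4=F, B5=S, B5=E
checked all size-1 subsets: none covers 9 outcomes (max 5/9)
at size 2, {2, 5} reaches all 9 outcomes; every lexicographically earlier size-2 subset fails

Answer: 2, 5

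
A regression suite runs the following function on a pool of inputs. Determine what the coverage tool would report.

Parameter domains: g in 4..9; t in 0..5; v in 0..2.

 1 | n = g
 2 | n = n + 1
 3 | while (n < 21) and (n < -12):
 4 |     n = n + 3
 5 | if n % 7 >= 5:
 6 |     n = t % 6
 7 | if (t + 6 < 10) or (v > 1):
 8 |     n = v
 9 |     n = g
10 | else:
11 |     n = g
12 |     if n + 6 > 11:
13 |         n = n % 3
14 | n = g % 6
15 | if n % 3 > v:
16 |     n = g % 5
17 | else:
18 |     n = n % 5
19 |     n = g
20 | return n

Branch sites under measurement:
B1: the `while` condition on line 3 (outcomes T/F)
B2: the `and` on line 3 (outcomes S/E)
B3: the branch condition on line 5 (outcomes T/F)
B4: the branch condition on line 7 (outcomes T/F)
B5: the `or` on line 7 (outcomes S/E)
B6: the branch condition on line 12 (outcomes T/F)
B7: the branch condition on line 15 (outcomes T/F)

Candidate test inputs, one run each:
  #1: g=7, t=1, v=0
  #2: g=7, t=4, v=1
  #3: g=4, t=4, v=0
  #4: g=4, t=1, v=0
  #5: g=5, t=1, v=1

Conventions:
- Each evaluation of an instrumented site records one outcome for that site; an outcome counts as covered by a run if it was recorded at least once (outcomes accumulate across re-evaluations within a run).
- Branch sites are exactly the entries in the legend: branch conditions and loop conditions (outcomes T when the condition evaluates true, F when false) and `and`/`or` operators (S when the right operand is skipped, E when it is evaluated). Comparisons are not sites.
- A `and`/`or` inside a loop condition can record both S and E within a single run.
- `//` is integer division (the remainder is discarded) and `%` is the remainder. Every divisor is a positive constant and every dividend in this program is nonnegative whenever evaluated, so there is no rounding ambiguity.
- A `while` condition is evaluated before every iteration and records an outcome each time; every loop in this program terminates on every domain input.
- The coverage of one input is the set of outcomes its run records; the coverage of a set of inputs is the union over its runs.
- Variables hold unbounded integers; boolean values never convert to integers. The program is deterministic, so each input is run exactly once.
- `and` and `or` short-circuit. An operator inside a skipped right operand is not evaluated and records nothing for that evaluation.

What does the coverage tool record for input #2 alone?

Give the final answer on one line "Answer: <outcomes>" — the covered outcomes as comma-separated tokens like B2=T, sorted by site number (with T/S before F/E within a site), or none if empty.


Event log for input #2 (g=7, t=4, v=1):
  B2->E, B1->F, B3->F, B5->E, B4->F, B6->T, B7->F
as a set, this run covers: B1=F, B2=E, B3=F, B4=F, B5=E, B6=T, B7=F
Answer: B1=F, B2=E, B3=F, B4=F, B5=E, B6=T, B7=F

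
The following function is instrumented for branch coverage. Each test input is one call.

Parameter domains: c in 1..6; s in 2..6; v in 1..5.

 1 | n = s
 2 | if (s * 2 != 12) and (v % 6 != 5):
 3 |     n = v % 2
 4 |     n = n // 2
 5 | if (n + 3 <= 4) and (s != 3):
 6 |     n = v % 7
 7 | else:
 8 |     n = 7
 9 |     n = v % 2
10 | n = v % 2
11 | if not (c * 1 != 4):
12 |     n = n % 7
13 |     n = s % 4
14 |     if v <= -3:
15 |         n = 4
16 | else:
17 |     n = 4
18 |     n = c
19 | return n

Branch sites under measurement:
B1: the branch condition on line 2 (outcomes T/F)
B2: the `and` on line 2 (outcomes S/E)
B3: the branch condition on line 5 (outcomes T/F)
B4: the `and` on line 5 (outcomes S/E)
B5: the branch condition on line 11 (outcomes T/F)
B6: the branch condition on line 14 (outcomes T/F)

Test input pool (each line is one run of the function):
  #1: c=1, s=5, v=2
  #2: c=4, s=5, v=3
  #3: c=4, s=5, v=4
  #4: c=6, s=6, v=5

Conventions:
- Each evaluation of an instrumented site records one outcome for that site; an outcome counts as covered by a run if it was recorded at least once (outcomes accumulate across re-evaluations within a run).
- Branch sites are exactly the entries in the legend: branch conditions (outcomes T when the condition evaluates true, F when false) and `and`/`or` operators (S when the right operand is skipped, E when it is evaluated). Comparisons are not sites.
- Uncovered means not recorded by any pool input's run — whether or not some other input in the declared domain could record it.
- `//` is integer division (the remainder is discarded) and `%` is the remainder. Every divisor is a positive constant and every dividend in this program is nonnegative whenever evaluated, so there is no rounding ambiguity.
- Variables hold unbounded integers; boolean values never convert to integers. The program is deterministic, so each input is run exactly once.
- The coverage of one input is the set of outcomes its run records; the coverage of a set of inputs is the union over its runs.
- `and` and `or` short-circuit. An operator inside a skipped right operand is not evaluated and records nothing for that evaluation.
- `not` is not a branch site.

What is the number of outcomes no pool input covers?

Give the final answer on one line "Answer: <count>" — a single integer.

run #1 (c=1, s=5, v=2) runs B2->E, B1->T, B4->E, B3->T, B5->F; records B1=T, B2=E, B3=T, B4=E, B5=F
run #2 (c=4, s=5, v=3) runs B2->E, B1->T, B4->E, B3->T, B5->T, B6->F; records B1=T, B2=E, B3=T, B4=E, B5=T, B6=F
run #3 (c=4, s=5, v=4) runs B2->E, B1->T, B4->E, B3->T, B5->T, B6->F; records B1=T, B2=E, B3=T, B4=E, B5=T, B6=F
run #4 (c=6, s=6, v=5) runs B2->S, B1->F, B4->S, B3->F, B5->F; records B1=F, B2=S, B3=F, B4=S, B5=F
union over the pool: B1=T, B1=F, B2=S, B2=E, B3=T, B3=F, B4=S, B4=E, B5=T, B5=F, B6=F
uncovered (1 of 12): B6=T

Answer: 1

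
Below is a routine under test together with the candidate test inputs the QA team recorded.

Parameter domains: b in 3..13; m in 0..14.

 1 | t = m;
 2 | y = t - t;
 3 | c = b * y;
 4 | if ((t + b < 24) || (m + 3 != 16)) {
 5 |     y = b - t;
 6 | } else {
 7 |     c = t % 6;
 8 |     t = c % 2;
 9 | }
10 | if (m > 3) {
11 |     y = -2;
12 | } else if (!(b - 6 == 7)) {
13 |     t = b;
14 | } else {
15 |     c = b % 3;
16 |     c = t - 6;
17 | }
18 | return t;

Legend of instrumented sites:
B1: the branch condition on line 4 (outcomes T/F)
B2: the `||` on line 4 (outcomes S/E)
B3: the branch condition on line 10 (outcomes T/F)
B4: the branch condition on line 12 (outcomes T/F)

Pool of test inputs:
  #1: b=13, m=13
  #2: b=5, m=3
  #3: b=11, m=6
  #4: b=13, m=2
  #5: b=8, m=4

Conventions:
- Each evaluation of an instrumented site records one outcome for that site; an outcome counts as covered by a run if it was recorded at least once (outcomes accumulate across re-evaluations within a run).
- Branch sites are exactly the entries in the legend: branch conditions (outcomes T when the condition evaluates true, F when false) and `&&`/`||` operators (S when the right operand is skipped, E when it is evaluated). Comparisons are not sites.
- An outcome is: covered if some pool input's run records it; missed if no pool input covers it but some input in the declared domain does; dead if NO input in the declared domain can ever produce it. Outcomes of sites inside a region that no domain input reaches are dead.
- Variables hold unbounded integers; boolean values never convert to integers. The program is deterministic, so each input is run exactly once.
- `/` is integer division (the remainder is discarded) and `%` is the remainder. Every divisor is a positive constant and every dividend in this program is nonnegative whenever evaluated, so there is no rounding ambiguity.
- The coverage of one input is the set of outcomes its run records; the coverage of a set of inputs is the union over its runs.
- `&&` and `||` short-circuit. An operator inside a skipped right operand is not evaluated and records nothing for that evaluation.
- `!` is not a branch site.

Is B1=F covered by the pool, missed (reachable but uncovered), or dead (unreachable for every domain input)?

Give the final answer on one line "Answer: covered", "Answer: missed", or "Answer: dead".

B1=F is recorded by pool input(s) 1 -> covered

Answer: covered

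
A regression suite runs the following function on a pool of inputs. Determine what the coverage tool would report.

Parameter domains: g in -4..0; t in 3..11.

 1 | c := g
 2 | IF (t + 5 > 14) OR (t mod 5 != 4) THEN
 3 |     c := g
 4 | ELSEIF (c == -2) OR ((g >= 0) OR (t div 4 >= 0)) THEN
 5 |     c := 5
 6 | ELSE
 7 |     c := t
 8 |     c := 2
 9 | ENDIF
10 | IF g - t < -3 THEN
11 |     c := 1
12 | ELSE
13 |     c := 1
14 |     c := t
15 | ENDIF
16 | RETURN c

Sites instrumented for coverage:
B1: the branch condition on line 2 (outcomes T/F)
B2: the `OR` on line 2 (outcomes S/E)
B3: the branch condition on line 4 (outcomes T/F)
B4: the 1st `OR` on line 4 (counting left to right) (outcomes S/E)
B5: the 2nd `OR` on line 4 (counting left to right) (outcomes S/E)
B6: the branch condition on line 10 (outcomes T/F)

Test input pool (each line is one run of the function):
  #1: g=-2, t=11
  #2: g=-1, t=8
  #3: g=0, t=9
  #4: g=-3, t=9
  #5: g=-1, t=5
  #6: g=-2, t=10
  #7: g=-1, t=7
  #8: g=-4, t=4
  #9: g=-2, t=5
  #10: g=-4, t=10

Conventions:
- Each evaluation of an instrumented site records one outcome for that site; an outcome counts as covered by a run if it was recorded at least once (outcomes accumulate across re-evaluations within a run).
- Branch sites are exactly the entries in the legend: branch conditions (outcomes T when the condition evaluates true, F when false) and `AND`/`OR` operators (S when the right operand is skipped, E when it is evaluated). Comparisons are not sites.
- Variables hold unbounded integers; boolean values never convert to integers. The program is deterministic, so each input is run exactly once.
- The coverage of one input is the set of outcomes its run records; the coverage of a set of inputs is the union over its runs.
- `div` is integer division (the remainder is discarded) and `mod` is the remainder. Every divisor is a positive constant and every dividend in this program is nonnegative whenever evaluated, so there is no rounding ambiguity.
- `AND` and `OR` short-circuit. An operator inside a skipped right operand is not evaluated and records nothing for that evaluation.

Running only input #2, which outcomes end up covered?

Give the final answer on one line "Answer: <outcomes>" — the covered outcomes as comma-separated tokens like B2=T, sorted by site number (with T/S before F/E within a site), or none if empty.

Simulating input #2 (g=-1, t=8) step by step:
  B2->E, B1->T, B6->T
collecting distinct outcomes: B1=T, B2=E, B6=T

Answer: B1=T, B2=E, B6=T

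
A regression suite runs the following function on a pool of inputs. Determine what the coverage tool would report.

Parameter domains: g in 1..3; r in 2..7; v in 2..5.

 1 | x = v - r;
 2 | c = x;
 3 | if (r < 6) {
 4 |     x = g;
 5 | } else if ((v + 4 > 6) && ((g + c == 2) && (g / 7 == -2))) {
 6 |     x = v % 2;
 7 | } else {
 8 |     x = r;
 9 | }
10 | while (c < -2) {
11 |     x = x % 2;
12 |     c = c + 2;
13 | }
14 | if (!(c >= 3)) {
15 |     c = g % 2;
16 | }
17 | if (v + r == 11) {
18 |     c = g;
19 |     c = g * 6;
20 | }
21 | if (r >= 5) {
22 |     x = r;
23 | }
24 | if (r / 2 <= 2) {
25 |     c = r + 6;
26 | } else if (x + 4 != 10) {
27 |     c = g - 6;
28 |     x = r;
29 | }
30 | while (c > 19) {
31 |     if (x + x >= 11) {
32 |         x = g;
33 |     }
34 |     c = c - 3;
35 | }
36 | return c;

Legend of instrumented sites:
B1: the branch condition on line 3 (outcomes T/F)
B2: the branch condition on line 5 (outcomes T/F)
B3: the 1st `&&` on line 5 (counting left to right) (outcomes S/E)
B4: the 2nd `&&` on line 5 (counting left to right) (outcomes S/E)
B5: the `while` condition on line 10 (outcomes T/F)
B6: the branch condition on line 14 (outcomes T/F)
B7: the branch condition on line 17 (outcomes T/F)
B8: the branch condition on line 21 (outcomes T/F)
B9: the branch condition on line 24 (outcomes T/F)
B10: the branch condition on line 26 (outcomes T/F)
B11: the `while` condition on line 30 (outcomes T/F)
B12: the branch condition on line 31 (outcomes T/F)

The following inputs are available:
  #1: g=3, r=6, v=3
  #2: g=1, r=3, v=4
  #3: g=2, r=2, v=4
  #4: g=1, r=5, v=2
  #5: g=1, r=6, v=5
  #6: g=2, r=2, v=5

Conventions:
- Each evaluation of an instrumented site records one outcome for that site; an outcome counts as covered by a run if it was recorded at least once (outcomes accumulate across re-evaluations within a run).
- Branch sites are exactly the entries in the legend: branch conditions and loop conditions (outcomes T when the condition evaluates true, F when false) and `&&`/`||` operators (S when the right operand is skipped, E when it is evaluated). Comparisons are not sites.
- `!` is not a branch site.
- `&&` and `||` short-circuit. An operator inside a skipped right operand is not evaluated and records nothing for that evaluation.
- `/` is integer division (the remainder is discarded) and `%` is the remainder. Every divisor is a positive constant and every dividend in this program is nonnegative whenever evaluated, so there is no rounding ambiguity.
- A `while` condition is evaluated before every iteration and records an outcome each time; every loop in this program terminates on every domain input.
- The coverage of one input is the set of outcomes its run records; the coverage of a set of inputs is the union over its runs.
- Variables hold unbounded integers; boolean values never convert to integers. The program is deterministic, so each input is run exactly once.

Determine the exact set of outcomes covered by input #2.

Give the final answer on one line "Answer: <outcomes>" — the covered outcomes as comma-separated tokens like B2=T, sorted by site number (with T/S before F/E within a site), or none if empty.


Running input #2 (g=1, r=3, v=4), event by event:
  B1->T, B5->F, B6->T, B7->F, B8->F, B9->T, B11->F
distinct outcomes covered: B1=T, B5=F, B6=T, B7=F, B8=F, B9=T, B11=F
Answer: B1=T, B5=F, B6=T, B7=F, B8=F, B9=T, B11=F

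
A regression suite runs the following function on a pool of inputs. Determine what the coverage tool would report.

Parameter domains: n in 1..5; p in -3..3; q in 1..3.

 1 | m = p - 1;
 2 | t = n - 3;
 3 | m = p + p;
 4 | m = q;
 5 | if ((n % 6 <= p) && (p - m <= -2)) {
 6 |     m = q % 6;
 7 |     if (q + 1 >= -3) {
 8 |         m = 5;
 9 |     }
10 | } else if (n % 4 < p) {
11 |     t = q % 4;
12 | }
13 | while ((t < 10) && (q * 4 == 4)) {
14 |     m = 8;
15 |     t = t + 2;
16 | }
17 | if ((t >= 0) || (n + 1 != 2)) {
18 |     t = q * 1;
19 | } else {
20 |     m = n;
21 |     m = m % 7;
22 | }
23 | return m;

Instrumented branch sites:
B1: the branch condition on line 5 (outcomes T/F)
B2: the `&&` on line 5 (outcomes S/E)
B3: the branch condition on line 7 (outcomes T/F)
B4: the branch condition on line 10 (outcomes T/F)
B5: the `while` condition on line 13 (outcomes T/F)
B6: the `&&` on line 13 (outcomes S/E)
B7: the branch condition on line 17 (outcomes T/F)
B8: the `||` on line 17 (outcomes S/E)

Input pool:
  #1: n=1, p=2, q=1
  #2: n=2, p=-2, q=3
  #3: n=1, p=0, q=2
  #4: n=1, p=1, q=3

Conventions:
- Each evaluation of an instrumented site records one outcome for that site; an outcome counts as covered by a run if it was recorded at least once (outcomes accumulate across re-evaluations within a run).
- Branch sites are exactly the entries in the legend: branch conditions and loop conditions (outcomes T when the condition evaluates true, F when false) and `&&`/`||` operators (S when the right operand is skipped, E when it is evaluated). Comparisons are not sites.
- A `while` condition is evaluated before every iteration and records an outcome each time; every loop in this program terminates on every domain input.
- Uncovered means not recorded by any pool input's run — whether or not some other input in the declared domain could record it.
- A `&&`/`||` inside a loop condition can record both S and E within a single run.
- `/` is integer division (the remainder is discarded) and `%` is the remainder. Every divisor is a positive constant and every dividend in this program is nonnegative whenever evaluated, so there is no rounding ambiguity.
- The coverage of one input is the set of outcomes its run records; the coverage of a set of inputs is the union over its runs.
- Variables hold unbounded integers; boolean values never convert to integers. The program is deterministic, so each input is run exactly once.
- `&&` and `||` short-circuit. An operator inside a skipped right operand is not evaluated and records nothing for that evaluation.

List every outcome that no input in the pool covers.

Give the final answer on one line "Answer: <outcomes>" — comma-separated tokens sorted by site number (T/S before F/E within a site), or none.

run #1 (n=1, p=2, q=1) records B1=F, B2=E, B4=T, B5=T, B5=F, B6=S, B6=E, B7=T, B8=S
run #2 (n=2, p=-2, q=3) records B1=F, B2=S, B4=F, B5=F, B6=E, B7=T, B8=E
run #3 (n=1, p=0, q=2) records B1=F, B2=S, B4=F, B5=F, B6=E, B7=F, B8=E
run #4 (n=1, p=1, q=3) records B1=T, B2=E, B3=T, B5=F, B6=E, B7=F, B8=E
union over the pool: B1=T, B1=F, B2=S, B2=E, B3=T, B4=T, B4=F, B5=T, B5=F, B6=S, B6=E, B7=T, B7=F, B8=S, B8=E
uncovered (1 of 16): B3=F

Answer: B3=F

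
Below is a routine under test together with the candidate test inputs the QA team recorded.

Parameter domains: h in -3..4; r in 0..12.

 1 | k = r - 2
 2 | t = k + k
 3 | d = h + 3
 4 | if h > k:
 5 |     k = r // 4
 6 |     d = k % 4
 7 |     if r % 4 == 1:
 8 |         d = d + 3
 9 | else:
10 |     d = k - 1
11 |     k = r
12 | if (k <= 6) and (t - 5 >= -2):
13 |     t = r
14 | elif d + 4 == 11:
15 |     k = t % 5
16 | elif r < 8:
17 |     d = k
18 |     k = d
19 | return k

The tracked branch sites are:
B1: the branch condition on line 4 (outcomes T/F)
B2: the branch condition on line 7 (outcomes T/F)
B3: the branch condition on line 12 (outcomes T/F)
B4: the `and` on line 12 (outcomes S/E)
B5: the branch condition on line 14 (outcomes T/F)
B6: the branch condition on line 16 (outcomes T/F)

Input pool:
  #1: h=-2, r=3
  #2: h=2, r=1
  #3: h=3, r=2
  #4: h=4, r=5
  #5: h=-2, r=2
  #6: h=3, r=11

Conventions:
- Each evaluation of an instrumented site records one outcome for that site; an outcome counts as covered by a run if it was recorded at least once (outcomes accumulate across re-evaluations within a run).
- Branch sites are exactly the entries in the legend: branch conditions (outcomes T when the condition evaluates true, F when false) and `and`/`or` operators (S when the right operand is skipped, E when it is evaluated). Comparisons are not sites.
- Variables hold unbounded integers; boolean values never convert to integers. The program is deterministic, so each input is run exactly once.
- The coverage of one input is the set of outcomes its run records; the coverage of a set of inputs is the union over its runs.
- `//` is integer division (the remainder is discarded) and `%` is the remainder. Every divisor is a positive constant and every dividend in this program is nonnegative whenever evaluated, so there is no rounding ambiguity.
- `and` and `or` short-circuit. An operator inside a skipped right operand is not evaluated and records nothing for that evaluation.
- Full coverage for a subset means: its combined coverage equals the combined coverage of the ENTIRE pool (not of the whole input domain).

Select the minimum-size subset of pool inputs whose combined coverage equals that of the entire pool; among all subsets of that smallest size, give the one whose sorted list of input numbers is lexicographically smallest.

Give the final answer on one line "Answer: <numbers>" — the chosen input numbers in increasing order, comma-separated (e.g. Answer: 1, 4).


test 1 (h=-2, r=3) fires B1->F, B4->E, B3->F, B5->F, B6->T; hits B1=F, B3=F, B4=E, B5=F, B6=T
test 2 (h=2, r=1) fires B1->T, B2->T, B4->E, B3->F, B5->F, B6->T; hits B1=T, B2=T, B3=F, B4=E, B5=F, B6=T
test 3 (h=3, r=2) fires B1->T, B2->F, B4->E, B3->F, B5->F, B6->T; hits B1=T, B2=F, B3=F, B4=E, B5=F, B6=T
test 4 (h=4, r=5) fires B1->T, B2->T, B4->E, B3->T; hits B1=T, B2=T, B3=T, B4=E
test 5 (h=-2, r=2) fires B1->F, B4->E, B3->F, B5->F, B6->T; hits B1=F, B3=F, B4=E, B5=F, B6=T
test 6 (h=3, r=11) fires B1->F, B4->S, B3->F, B5->F, B6->F; hits B1=F, B3=F, B4=S, B5=F, B6=F
the full pool covers 11 outcomes: B1=T, B1=F, B2=T, B2=F, B3=T, B3=F, B4=S, B4=E, B5=F, B6=T, B6=F
no size-1 subset reaches all 11 outcomes (best union: 6/11)
no size-2 subset reaches all 11 outcomes (best union: 9/11)
inputs {3, 4, 6} (size 3) cover everything; no size-3 subset with a lexicographically smaller index list covers all 11
Answer: 3, 4, 6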